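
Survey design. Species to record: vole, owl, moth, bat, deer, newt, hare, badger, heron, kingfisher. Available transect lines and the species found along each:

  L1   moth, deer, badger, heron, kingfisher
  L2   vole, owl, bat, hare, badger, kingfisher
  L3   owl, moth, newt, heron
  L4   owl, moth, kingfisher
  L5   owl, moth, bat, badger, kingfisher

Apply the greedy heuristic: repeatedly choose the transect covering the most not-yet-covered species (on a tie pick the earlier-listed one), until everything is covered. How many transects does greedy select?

3

Pick 1: L2 covers 6 new species (vole, owl, bat, hare, badger, kingfisher).
Pick 2: L1 covers 3 new species (moth, deer, heron).
Pick 3: L3 covers 1 new species (newt).
Greedy uses 3 transects.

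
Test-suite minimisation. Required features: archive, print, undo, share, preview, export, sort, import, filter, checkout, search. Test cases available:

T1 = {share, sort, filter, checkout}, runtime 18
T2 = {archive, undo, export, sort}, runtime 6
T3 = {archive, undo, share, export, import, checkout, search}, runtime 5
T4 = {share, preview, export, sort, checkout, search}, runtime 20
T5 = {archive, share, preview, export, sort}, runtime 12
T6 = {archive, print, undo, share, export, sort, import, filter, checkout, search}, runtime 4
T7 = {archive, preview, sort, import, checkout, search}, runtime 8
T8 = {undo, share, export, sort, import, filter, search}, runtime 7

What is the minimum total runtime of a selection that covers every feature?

T6, T7 cover every feature at runtime 4 + 8 = 12.
Any cover uses at least 2 test cases; among all covering selections none totals below 12.

12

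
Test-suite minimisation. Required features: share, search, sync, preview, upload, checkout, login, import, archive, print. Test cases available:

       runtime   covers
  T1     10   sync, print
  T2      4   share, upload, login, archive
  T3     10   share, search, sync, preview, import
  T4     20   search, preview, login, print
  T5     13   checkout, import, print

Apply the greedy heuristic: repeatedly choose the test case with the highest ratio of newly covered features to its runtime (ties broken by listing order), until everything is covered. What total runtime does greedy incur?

27

Pick 1: T2 adds 4 new (share, upload, login, archive) at runtime 4 (ratio 4/4).
Pick 2: T3 adds 4 new (search, sync, preview, import) at runtime 10 (ratio 4/10).
Pick 3: T5 adds 2 new (checkout, print) at runtime 13 (ratio 2/13).
Greedy total runtime: 4 + 10 + 13 = 27.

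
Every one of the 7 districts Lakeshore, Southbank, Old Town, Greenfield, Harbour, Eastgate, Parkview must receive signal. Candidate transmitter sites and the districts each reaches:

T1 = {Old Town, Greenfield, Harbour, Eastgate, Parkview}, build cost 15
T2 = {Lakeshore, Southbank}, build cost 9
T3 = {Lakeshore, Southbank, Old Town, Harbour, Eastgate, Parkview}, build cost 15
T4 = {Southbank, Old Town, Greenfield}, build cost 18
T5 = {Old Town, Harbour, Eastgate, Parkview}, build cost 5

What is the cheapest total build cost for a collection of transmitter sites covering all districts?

24

T1, T2 cover every district at build cost 15 + 9 = 24.
Any cover uses at least 2 transmitter sites; among all covering selections none totals below 24.
Greedy by coverage-per-build cost would pick T5, T2, T1 for 29 — worse than the optimum 24.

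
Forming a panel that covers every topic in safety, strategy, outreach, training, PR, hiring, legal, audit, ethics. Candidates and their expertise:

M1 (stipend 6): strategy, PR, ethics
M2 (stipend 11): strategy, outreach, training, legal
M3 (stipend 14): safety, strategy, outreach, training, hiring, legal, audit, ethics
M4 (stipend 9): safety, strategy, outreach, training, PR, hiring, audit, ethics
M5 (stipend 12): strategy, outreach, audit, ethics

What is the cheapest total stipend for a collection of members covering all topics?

20

M1, M3 cover every topic at stipend 6 + 14 = 20.
Any cover uses at least 2 members; among all covering selections none totals below 20.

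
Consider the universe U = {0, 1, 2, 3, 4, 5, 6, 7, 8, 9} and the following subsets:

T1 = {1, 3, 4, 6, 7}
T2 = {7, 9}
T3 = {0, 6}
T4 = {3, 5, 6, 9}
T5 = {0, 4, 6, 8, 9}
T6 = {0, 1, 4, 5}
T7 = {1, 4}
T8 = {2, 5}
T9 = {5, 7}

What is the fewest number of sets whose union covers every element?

T1, T5, T8 together cover {0, 1, 2, 3, 4, 5, 6, 7, 8, 9} — every element.
No 2 of the 9 sets cover everything (all 36 pairs fall short), so 3 is minimum.

3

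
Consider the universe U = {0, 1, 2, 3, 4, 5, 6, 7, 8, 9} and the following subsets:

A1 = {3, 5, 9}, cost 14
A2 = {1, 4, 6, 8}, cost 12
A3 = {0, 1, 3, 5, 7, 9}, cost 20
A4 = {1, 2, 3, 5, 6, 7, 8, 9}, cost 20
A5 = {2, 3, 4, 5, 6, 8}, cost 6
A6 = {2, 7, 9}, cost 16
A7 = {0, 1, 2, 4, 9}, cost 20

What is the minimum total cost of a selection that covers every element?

A3, A5 cover every element at cost 20 + 6 = 26.
Any cover uses at least 2 sets; among all covering selections none totals below 26.

26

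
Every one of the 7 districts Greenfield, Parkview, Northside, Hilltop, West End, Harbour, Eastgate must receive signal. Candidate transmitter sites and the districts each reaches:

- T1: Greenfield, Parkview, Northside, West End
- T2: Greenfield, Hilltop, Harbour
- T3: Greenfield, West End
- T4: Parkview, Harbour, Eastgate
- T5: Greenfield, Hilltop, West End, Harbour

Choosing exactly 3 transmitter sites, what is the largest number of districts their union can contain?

Choosing T1, T2, T4 covers {Greenfield, Parkview, Northside, Hilltop, West End, Harbour, Eastgate} — 7 districts.
That is all 7 districts.

7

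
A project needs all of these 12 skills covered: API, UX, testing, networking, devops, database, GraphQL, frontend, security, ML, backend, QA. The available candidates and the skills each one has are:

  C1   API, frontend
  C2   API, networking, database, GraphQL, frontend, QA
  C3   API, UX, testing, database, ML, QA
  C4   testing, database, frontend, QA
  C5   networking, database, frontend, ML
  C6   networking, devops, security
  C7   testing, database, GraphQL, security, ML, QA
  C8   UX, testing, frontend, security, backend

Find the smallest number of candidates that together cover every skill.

4

C1, C6, C7, C8 together cover {API, UX, testing, networking, devops, database, GraphQL, frontend, security, ML, backend, QA} — every skill.
No 3 of the 8 candidates cover everything (all 56 triples fall short), so 4 is minimum.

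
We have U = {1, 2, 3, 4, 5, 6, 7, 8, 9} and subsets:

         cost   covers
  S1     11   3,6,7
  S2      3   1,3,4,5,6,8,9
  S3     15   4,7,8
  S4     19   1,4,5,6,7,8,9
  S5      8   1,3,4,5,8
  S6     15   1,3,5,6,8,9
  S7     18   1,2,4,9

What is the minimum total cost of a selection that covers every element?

S1, S2, S7 cover every element at cost 11 + 3 + 18 = 32.
Any cover uses at least 3 sets; among all covering selections none totals below 32.

32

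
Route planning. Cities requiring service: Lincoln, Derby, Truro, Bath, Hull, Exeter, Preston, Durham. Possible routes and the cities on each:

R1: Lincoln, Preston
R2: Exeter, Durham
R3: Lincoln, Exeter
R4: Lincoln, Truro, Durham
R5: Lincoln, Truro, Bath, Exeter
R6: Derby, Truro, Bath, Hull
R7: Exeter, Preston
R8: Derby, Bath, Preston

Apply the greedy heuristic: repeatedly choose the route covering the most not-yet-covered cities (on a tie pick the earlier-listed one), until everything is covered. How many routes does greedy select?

Pick 1: R5 covers 4 new cities (Lincoln, Truro, Bath, Exeter).
Pick 2: R6 covers 2 new cities (Derby, Hull).
Pick 3: R1 covers 1 new cities (Preston).
Pick 4: R2 covers 1 new cities (Durham).
Greedy uses 4 routes. (The true minimum is 3.)

4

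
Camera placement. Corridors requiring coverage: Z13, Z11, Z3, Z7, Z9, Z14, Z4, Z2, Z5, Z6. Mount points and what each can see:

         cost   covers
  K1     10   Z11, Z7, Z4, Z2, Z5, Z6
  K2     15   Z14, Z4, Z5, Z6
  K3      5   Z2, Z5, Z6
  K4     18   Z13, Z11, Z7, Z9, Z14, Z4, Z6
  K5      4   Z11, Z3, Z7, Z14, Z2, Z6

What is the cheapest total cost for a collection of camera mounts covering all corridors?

27

K3, K4, K5 cover every corridor at cost 5 + 18 + 4 = 27.
Any cover uses at least 3 camera mounts; among all covering selections none totals below 27.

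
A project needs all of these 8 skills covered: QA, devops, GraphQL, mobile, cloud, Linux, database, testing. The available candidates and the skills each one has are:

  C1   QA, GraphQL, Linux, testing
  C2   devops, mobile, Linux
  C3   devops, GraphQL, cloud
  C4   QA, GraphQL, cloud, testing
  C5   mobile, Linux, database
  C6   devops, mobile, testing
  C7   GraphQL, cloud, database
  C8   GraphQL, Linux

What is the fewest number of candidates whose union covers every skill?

C1, C2, C7 together cover {QA, devops, GraphQL, mobile, cloud, Linux, database, testing} — every skill.
No 2 of the 8 candidates cover everything (all 28 pairs fall short), so 3 is minimum.

3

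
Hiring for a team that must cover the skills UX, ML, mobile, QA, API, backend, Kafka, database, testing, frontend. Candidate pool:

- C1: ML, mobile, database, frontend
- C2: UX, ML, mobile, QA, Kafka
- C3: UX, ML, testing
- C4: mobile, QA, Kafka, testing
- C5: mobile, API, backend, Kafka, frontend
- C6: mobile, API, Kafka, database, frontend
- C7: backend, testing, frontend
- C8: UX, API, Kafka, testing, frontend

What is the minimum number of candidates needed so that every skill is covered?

C2, C6, C7 together cover {UX, ML, mobile, QA, API, backend, Kafka, database, testing, frontend} — every skill.
No 2 of the 8 candidates cover everything (all 28 pairs fall short), so 3 is minimum.
Greedy (largest uncovered first) would take C2, C5, C1, C3 — 4 candidates — but 3 suffice.

3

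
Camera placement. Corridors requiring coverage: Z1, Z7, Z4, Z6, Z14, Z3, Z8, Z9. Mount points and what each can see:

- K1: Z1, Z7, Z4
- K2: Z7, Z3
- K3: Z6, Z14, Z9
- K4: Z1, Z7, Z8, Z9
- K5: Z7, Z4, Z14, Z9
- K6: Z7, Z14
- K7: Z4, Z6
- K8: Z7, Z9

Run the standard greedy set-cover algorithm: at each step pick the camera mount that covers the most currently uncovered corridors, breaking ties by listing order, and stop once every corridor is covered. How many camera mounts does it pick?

Pick 1: K4 covers 4 new corridors (Z1, Z7, Z8, Z9).
Pick 2: K3 covers 2 new corridors (Z6, Z14).
Pick 3: K1 covers 1 new corridors (Z4).
Pick 4: K2 covers 1 new corridors (Z3).
Greedy uses 4 camera mounts.

4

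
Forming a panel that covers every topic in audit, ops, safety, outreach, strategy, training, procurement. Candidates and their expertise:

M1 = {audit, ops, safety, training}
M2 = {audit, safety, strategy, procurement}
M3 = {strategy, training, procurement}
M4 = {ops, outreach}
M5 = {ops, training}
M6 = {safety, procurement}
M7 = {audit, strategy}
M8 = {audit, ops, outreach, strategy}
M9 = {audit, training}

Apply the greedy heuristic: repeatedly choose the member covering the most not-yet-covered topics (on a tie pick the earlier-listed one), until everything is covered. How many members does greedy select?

Pick 1: M1 covers 4 new topics (audit, ops, safety, training).
Pick 2: M2 covers 2 new topics (strategy, procurement).
Pick 3: M4 covers 1 new topics (outreach).
Greedy uses 3 members.

3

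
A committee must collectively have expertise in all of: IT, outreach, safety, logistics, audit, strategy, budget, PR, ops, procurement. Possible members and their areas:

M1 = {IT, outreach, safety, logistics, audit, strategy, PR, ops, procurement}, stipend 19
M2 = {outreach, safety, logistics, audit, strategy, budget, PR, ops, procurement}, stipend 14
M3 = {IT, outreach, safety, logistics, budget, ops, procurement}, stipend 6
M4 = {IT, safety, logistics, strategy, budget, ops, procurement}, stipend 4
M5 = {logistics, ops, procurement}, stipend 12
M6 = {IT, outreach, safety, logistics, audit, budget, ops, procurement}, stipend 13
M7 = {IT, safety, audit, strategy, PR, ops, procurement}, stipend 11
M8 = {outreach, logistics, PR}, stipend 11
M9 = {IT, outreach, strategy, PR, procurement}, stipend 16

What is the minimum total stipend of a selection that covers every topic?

17

M3, M7 cover every topic at stipend 6 + 11 = 17.
Any cover uses at least 2 members; among all covering selections none totals below 17.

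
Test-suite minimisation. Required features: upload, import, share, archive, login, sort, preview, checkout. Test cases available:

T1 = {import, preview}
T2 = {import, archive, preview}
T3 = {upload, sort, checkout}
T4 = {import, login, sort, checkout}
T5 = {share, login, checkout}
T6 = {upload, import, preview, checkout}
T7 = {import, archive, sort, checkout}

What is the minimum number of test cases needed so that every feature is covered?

3

T2, T3, T5 together cover {upload, import, share, archive, login, sort, preview, checkout} — every feature.
No 2 of the 7 test cases cover everything (all 21 pairs fall short), so 3 is minimum.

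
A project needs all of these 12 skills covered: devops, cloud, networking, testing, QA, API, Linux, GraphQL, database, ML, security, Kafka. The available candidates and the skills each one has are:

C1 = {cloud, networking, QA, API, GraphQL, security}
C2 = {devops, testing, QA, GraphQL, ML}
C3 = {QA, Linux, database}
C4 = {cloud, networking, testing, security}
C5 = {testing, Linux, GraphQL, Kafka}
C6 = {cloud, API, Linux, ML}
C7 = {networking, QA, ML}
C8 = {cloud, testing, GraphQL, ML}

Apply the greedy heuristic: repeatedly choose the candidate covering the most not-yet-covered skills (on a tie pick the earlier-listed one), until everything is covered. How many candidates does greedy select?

Pick 1: C1 covers 6 new skills (cloud, networking, QA, API, GraphQL, security).
Pick 2: C2 covers 3 new skills (devops, testing, ML).
Pick 3: C3 covers 2 new skills (Linux, database).
Pick 4: C5 covers 1 new skills (Kafka).
Greedy uses 4 candidates.

4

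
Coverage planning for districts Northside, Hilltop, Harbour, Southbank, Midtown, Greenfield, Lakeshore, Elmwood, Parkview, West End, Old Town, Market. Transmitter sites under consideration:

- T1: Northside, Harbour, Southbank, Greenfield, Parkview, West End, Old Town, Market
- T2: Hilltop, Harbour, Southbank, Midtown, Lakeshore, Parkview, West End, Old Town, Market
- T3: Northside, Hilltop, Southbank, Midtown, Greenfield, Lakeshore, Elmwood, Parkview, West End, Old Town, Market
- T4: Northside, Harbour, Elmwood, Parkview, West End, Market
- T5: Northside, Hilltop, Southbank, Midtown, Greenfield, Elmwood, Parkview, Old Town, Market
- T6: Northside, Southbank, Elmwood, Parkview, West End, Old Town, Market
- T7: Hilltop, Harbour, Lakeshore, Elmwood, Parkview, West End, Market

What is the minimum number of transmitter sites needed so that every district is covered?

T1, T3 together cover {Northside, Hilltop, Harbour, Southbank, Midtown, Greenfield, Lakeshore, Elmwood, Parkview, West End, Old Town, Market} — every district.
No single transmitter site contains all 12 districts, so 2 is optimal.

2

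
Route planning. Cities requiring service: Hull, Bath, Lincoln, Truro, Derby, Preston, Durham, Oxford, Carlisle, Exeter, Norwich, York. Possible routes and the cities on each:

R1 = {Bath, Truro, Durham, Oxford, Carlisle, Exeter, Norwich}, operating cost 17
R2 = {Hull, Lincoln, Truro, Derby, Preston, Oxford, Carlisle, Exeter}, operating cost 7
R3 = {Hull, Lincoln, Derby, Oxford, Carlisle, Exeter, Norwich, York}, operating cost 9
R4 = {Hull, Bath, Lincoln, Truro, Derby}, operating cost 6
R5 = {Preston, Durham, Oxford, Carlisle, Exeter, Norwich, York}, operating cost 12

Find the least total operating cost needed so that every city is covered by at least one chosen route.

18

R4, R5 cover every city at operating cost 6 + 12 = 18.
Any cover uses at least 2 routes; among all covering selections none totals below 18.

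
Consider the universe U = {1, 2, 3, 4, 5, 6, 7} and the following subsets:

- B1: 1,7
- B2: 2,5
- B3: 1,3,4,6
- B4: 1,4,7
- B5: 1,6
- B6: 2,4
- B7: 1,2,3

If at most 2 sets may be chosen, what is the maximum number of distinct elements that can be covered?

6

Choosing B2, B3 covers {1, 2, 3, 4, 5, 6} — 6 elements.
No choice of 2 sets does better; here 7 is left uncovered.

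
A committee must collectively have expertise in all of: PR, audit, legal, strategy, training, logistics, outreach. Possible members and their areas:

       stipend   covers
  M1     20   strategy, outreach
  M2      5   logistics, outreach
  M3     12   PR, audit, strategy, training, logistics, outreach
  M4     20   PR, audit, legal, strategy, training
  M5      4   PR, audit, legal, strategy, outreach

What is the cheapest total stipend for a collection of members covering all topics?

16

M3, M5 cover every topic at stipend 12 + 4 = 16.
Any cover uses at least 2 members; among all covering selections none totals below 16.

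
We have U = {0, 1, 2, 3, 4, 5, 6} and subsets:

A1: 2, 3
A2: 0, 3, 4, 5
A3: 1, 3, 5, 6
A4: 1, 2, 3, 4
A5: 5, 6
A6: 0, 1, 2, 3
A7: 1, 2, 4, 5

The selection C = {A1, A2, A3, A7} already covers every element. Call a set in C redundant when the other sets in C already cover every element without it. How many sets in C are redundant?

Drop A1: the rest still cover every element — redundant.
Drop A2: 0 uncovered — not redundant.
Drop A3: 6 uncovered — not redundant.
Drop A7: the rest still cover every element — redundant.
2 redundant: A1, A7.

2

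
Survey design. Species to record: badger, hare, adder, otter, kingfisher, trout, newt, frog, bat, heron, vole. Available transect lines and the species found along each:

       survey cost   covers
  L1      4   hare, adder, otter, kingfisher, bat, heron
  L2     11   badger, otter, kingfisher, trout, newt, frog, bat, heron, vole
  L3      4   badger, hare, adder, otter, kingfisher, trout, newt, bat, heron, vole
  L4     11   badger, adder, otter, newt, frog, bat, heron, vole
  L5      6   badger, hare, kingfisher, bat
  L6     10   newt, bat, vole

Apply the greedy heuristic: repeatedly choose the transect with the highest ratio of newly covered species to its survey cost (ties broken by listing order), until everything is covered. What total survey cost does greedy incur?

15

Pick 1: L3 adds 10 new (badger, hare, adder, otter, kingfisher, trout, newt, bat, heron, vole) at survey cost 4 (ratio 10/4).
Pick 2: L2 adds 1 new (frog) at survey cost 11 (ratio 1/11).
Greedy total survey cost: 4 + 11 = 15.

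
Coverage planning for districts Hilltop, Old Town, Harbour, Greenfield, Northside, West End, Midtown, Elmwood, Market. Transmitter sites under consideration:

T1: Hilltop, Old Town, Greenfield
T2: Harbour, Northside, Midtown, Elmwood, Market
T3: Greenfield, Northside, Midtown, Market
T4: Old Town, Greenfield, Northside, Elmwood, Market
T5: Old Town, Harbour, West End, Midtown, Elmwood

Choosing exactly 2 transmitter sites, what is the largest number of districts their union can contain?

8

Choosing T1, T2 covers {Hilltop, Old Town, Harbour, Greenfield, Northside, Midtown, Elmwood, Market} — 8 districts.
No choice of 2 transmitter sites does better; here West End is left uncovered.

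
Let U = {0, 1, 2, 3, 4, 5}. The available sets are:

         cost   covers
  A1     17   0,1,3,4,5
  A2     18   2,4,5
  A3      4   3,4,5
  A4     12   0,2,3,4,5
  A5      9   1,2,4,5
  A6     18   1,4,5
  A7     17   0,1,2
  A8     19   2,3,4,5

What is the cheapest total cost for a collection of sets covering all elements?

21

A3, A7 cover every element at cost 4 + 17 = 21.
Any cover uses at least 2 sets; among all covering selections none totals below 21.
Greedy by coverage-per-cost would pick A3, A5, A4 for 25 — worse than the optimum 21.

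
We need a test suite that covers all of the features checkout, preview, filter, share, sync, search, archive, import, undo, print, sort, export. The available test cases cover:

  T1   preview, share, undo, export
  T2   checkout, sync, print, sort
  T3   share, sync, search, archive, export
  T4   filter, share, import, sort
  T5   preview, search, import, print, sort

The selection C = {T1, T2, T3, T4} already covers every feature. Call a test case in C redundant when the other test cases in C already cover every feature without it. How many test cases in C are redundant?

Drop T1: preview, undo uncovered — not redundant.
Drop T2: checkout, print uncovered — not redundant.
Drop T3: search, archive uncovered — not redundant.
Drop T4: filter, import uncovered — not redundant.
None of the test cases in C is redundant.

0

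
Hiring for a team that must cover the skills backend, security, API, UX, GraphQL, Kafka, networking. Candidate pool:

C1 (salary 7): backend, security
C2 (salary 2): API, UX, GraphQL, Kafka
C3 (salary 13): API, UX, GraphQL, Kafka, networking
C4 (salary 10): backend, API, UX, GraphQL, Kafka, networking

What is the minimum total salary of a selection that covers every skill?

17

C1, C4 cover every skill at salary 7 + 10 = 17.
Any cover uses at least 2 candidates; among all covering selections none totals below 17.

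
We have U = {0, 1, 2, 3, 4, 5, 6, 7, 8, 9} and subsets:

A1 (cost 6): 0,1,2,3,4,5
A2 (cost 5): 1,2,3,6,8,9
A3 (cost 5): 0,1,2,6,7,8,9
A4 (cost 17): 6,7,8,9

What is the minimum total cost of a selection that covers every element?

A1, A3 cover every element at cost 6 + 5 = 11.
Any cover uses at least 2 sets; among all covering selections none totals below 11.

11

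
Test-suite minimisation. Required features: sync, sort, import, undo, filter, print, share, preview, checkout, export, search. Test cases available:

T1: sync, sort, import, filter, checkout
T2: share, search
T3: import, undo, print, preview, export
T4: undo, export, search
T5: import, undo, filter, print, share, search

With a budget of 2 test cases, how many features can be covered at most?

Choosing T1, T3 covers {sync, sort, import, undo, filter, print, preview, checkout, export} — 9 features.
No choice of 2 test cases does better; here share, search are left uncovered.

9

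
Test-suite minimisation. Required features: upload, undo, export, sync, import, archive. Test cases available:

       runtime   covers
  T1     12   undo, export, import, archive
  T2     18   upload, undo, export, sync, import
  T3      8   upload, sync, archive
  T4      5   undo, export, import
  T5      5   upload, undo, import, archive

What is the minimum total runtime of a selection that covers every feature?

T3, T4 cover every feature at runtime 8 + 5 = 13.
Any cover uses at least 2 test cases; among all covering selections none totals below 13.

13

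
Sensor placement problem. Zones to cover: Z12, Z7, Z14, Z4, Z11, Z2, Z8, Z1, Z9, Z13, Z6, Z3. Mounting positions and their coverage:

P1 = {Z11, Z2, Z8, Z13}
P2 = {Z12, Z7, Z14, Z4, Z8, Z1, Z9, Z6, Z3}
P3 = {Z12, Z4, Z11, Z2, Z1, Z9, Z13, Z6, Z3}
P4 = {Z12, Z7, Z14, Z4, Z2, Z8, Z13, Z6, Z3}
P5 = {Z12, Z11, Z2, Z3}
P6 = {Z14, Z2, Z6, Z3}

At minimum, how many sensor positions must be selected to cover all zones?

2

P1, P2 together cover {Z12, Z7, Z14, Z4, Z11, Z2, Z8, Z1, Z9, Z13, Z6, Z3} — every zone.
No single sensor position contains all 12 zones, so 2 is optimal.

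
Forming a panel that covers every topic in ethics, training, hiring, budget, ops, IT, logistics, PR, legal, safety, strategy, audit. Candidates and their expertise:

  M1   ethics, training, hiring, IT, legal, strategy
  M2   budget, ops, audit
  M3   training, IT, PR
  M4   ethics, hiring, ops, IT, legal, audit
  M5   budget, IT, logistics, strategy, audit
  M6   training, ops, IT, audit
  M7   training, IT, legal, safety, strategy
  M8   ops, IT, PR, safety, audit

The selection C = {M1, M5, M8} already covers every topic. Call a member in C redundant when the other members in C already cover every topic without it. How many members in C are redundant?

Drop M1: ethics, training, hiring, legal uncovered — not redundant.
Drop M5: budget, logistics uncovered — not redundant.
Drop M8: ops, PR, safety uncovered — not redundant.
None of the members in C is redundant.

0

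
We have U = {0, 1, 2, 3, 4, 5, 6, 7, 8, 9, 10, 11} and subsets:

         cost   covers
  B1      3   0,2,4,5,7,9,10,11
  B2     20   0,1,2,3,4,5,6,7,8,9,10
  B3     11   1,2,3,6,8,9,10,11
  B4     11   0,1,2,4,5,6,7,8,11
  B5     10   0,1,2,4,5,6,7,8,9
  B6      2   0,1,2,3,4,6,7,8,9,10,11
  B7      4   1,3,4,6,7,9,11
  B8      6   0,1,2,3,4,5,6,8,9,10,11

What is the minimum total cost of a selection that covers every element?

B1, B6 cover every element at cost 3 + 2 = 5.
Any cover uses at least 2 sets; among all covering selections none totals below 5.

5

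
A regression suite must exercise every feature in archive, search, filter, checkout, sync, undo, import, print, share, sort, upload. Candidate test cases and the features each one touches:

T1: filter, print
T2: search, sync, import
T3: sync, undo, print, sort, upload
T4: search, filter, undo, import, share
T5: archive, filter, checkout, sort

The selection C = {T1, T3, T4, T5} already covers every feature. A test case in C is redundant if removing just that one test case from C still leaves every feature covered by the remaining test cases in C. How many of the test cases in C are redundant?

1

Drop T1: the rest still cover every feature — redundant.
Drop T3: sync, upload uncovered — not redundant.
Drop T4: search, import, share uncovered — not redundant.
Drop T5: archive, checkout uncovered — not redundant.
1 redundant: T1.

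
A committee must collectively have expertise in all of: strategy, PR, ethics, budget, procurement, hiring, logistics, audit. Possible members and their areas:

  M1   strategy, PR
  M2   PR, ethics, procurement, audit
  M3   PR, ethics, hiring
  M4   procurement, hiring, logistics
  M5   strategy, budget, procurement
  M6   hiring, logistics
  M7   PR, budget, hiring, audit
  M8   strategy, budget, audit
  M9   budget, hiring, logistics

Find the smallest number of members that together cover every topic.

3

M1, M2, M9 together cover {strategy, PR, ethics, budget, procurement, hiring, logistics, audit} — every topic.
No 2 of the 9 members cover everything (all 36 pairs fall short), so 3 is minimum.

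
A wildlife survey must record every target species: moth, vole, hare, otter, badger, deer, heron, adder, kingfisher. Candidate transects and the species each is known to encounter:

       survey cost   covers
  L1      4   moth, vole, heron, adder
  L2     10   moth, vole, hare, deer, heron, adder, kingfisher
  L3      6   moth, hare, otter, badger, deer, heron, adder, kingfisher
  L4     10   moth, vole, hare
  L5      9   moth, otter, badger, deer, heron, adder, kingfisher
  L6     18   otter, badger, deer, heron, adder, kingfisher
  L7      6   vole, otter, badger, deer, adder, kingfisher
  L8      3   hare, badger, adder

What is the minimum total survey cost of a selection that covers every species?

L1, L3 cover every species at survey cost 4 + 6 = 10.
Any cover uses at least 2 transects; among all covering selections none totals below 10.

10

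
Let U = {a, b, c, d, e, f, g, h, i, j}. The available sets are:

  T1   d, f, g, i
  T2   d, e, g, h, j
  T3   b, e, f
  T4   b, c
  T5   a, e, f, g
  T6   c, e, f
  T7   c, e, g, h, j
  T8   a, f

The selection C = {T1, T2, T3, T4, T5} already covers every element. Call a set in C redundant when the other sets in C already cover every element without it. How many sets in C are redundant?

1

Drop T1: i uncovered — not redundant.
Drop T2: h, j uncovered — not redundant.
Drop T3: the rest still cover every element — redundant.
Drop T4: c uncovered — not redundant.
Drop T5: a uncovered — not redundant.
1 redundant: T3.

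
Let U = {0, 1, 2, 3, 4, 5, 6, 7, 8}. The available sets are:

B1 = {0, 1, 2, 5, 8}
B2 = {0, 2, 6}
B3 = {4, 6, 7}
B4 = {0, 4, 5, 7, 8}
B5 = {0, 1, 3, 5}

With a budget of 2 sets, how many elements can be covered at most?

Choosing B1, B3 covers {0, 1, 2, 4, 5, 6, 7, 8} — 8 elements.
No choice of 2 sets does better; here 3 is left uncovered.

8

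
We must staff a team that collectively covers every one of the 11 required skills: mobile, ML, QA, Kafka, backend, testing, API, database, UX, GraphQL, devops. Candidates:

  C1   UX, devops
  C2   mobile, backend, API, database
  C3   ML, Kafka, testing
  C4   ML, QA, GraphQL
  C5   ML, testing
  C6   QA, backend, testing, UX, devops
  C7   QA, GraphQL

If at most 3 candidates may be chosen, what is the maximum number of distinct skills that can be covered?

10

Choosing C2, C3, C6 covers {mobile, ML, QA, Kafka, backend, testing, API, database, UX, devops} — 10 skills.
No choice of 3 candidates does better; here GraphQL is left uncovered.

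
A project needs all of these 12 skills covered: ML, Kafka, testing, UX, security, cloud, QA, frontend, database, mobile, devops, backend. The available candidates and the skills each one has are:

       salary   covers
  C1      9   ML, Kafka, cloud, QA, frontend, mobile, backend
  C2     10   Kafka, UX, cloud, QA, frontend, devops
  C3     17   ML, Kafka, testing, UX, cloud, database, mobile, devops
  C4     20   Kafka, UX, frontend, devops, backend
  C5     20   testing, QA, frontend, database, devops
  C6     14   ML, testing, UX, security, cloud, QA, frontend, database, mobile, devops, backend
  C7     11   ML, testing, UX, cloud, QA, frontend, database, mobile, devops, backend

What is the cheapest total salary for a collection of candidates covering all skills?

C1, C6 cover every skill at salary 9 + 14 = 23.
Any cover uses at least 2 candidates; among all covering selections none totals below 23.
Greedy by coverage-per-salary would pick C7, C1, C6 for 34 — worse than the optimum 23.

23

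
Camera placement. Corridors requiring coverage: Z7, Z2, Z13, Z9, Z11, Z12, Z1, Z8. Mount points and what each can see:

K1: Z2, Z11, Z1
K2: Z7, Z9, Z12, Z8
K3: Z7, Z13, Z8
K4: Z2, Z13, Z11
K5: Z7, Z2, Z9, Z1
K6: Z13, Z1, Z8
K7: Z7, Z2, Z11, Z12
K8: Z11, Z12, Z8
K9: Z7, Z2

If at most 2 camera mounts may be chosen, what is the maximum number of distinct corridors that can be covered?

Choosing K1, K2 covers {Z7, Z2, Z9, Z11, Z12, Z1, Z8} — 7 corridors.
No choice of 2 camera mounts does better; here Z13 is left uncovered.

7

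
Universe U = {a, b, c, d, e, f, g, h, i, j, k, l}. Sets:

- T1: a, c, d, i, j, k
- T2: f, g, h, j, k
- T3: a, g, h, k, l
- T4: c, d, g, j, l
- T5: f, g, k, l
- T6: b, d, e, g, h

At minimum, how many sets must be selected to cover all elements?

3

T1, T5, T6 together cover {a, b, c, d, e, f, g, h, i, j, k, l} — every element.
No 2 of the 6 sets cover everything (all 15 pairs fall short), so 3 is minimum.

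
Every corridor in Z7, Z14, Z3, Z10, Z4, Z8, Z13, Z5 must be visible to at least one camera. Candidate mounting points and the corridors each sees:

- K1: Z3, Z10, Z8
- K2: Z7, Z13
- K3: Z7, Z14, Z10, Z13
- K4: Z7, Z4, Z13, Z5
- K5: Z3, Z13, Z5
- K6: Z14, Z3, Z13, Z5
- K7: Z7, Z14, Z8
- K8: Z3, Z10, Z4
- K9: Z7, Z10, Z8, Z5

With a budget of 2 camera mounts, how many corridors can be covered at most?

Choosing K1, K4 covers {Z7, Z3, Z10, Z4, Z8, Z13, Z5} — 7 corridors.
No choice of 2 camera mounts does better; here Z14 is left uncovered.

7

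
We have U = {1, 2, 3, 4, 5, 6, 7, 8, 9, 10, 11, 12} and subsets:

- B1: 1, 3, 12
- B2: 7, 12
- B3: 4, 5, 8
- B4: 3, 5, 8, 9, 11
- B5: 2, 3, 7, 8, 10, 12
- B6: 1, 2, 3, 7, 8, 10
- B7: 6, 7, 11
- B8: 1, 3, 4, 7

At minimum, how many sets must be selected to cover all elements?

4

B4, B5, B7, B8 together cover {1, 2, 3, 4, 5, 6, 7, 8, 9, 10, 11, 12} — every element.
No 3 of the 8 sets cover everything (all 56 triples fall short), so 4 is minimum.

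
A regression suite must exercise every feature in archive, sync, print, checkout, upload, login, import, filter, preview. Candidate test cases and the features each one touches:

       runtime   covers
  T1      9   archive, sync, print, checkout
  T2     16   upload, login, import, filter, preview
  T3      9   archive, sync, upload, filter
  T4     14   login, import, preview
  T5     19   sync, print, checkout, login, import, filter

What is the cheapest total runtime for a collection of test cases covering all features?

25

T1, T2 cover every feature at runtime 9 + 16 = 25.
Any cover uses at least 2 test cases; among all covering selections none totals below 25.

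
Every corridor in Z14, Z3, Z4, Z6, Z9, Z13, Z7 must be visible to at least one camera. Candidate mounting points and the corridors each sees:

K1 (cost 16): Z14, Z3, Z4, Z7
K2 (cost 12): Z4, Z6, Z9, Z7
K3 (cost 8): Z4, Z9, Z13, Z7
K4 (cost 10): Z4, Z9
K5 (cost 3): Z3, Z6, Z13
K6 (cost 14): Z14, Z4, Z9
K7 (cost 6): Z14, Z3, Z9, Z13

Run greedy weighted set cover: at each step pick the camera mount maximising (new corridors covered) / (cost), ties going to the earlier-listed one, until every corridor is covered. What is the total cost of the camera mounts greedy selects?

17

Pick 1: K5 adds 3 new (Z3, Z6, Z13) at cost 3 (ratio 3/3).
Pick 2: K3 adds 3 new (Z4, Z9, Z7) at cost 8 (ratio 3/8).
Pick 3: K7 adds 1 new (Z14) at cost 6 (ratio 1/6).
Greedy total cost: 3 + 8 + 6 = 17.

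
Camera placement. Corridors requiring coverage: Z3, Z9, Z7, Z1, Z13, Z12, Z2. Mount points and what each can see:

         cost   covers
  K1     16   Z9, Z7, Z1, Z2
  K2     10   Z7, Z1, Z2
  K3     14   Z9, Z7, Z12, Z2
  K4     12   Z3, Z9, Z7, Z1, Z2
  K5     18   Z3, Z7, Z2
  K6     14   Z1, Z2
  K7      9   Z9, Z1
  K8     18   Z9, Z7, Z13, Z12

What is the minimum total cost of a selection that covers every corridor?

K4, K8 cover every corridor at cost 12 + 18 = 30.
Any cover uses at least 2 camera mounts; among all covering selections none totals below 30.

30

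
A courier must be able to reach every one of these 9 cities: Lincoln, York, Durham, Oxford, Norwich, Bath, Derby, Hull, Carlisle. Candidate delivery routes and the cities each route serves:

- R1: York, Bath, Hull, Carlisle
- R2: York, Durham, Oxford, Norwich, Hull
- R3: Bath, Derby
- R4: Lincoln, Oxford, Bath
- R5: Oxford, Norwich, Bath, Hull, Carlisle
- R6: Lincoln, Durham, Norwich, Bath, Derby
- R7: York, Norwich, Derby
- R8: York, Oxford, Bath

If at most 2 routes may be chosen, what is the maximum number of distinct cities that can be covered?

8

Choosing R1, R6 covers {Lincoln, York, Durham, Norwich, Bath, Derby, Hull, Carlisle} — 8 cities.
No choice of 2 routes does better; here Oxford is left uncovered.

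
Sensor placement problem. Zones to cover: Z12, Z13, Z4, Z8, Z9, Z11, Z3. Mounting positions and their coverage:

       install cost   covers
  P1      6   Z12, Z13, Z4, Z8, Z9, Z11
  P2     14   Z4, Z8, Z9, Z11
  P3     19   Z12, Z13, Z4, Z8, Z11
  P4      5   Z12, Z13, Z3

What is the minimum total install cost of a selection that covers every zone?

11

P1, P4 cover every zone at install cost 6 + 5 = 11.
Any cover uses at least 2 sensor positions; among all covering selections none totals below 11.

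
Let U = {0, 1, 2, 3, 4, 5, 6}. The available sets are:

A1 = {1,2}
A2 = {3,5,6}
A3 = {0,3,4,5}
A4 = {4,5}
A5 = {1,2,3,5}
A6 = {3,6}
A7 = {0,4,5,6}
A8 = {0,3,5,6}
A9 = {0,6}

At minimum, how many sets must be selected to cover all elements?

2

A5, A7 together cover {0, 1, 2, 3, 4, 5, 6} — every element.
No single set contains all 7 elements, so 2 is optimal.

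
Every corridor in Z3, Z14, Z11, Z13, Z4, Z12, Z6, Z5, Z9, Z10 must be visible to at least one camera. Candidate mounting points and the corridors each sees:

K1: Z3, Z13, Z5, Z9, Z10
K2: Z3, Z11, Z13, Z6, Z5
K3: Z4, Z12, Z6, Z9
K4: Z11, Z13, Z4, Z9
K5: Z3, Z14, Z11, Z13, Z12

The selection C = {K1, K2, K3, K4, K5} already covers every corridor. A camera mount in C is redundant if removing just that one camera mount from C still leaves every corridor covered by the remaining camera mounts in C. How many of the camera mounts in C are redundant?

Drop K1: Z10 uncovered — not redundant.
Drop K2: the rest still cover every corridor — redundant.
Drop K3: the rest still cover every corridor — redundant.
Drop K4: the rest still cover every corridor — redundant.
Drop K5: Z14 uncovered — not redundant.
3 redundant: K2, K3, K4.

3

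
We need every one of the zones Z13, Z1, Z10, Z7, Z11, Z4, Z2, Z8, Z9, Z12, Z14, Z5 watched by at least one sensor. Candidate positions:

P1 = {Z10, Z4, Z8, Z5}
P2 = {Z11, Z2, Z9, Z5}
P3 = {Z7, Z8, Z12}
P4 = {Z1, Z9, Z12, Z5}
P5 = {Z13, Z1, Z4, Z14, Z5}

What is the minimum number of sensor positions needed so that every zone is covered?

4

P1, P2, P3, P5 together cover {Z13, Z1, Z10, Z7, Z11, Z4, Z2, Z8, Z9, Z12, Z14, Z5} — every zone.
No 3 of the 5 sensor positions cover everything (all 10 triples fall short), so 4 is minimum.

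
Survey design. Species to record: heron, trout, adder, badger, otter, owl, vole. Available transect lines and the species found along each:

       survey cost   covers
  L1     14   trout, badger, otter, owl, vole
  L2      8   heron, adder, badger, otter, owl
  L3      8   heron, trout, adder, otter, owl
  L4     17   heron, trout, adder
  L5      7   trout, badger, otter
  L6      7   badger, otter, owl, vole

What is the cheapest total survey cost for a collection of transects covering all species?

15

L3, L6 cover every species at survey cost 8 + 7 = 15.
Any cover uses at least 2 transects; among all covering selections none totals below 15.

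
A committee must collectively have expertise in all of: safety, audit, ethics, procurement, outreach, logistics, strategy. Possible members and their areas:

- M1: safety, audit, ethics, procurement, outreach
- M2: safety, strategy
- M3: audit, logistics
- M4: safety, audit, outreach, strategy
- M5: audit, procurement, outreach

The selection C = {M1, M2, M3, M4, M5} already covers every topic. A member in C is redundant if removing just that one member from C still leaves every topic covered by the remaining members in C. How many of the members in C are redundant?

Drop M1: ethics uncovered — not redundant.
Drop M2: the rest still cover every topic — redundant.
Drop M3: logistics uncovered — not redundant.
Drop M4: the rest still cover every topic — redundant.
Drop M5: the rest still cover every topic — redundant.
3 redundant: M2, M4, M5.

3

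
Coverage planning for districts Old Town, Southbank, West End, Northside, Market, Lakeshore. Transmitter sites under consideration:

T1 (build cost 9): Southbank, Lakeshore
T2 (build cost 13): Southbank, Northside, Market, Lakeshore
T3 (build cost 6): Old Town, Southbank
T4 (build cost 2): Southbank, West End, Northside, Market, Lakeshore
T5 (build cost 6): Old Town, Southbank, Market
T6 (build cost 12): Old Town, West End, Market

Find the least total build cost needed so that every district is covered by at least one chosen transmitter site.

T3, T4 cover every district at build cost 6 + 2 = 8.
Any cover uses at least 2 transmitter sites; among all covering selections none totals below 8.

8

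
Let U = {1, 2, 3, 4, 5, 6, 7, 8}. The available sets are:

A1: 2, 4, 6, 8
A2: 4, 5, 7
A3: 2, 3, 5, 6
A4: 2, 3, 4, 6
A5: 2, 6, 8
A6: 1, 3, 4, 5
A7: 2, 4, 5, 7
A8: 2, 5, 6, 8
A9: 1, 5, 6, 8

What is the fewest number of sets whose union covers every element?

A1, A2, A6 together cover {1, 2, 3, 4, 5, 6, 7, 8} — every element.
No 2 of the 9 sets cover everything (all 36 pairs fall short), so 3 is minimum.

3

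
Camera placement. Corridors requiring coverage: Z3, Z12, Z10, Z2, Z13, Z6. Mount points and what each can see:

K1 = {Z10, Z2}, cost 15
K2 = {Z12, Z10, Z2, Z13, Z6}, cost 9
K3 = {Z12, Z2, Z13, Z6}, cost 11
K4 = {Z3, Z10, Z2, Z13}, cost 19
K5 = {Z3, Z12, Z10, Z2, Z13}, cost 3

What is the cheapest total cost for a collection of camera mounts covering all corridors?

K2, K5 cover every corridor at cost 9 + 3 = 12.
Any cover uses at least 2 camera mounts; among all covering selections none totals below 12.

12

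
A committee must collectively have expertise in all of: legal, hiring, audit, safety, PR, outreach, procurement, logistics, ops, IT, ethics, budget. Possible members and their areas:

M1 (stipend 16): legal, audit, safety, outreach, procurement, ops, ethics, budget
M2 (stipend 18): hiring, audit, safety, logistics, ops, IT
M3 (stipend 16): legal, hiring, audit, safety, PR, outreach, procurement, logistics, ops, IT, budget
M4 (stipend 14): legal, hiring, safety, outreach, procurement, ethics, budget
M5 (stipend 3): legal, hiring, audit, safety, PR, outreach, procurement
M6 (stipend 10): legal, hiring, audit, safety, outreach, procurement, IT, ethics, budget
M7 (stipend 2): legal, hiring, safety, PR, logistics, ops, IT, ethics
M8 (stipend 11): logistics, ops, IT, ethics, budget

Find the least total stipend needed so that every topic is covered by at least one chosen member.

M6, M7 cover every topic at stipend 10 + 2 = 12.
Any cover uses at least 2 members; among all covering selections none totals below 12.

12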